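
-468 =-468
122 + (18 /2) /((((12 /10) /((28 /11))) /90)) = 20242 /11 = 1840.18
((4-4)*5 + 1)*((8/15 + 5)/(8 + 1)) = 83/135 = 0.61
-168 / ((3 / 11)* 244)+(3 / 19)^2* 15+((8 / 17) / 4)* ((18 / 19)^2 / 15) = -4012339 / 1871785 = -2.14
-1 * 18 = -18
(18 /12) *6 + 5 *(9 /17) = 198 /17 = 11.65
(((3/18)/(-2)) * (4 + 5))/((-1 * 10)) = 3/40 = 0.08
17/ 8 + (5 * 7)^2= 9817/ 8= 1227.12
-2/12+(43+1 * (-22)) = 125/6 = 20.83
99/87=33/29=1.14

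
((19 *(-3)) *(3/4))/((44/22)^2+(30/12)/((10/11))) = -19/3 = -6.33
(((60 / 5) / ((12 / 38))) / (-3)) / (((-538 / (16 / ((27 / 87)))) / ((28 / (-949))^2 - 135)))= -1071852374416 / 6541065063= -163.87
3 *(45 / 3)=45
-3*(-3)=9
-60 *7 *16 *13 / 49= -12480 / 7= -1782.86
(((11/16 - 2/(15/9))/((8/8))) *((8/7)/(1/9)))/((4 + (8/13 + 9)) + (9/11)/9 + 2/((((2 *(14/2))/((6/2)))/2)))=-52767/145780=-0.36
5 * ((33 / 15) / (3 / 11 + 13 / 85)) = 10285 / 398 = 25.84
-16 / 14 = -8 / 7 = -1.14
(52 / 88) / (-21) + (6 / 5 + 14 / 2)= 18877 / 2310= 8.17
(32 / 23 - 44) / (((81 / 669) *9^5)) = -218540 / 36669429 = -0.01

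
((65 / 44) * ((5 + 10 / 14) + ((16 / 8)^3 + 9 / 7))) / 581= 975 / 25564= 0.04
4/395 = 0.01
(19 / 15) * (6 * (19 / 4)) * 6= 1083 / 5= 216.60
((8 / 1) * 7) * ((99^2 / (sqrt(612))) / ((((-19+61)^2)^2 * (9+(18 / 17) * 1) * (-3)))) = -121 * sqrt(17) / 2111508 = -0.00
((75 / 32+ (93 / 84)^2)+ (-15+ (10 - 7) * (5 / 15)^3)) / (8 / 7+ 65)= -159739 / 933408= -0.17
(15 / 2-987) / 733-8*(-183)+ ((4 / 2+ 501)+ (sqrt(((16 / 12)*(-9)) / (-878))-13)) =sqrt(2634) / 439+ 2862605 / 1466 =1952.78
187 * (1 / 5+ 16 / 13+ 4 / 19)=379049 / 1235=306.92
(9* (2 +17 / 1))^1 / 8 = 21.38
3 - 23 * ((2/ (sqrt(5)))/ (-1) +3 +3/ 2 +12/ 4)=-339/ 2 +46 * sqrt(5)/ 5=-148.93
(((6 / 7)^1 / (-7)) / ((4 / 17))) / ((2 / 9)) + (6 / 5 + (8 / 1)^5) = 32111521 / 980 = 32766.86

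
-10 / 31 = -0.32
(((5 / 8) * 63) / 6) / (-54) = -35 / 288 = -0.12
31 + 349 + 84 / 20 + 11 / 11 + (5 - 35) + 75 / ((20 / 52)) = 2751 / 5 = 550.20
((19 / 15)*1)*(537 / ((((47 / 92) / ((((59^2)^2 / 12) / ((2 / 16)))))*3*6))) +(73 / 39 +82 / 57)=936482058737059 / 1567215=597545364.70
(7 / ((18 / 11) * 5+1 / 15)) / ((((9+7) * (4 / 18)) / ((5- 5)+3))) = 31185 / 43552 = 0.72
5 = 5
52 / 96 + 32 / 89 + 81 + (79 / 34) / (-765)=758341111 / 9259560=81.90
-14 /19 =-0.74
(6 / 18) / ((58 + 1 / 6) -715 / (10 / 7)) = -1 / 1327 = -0.00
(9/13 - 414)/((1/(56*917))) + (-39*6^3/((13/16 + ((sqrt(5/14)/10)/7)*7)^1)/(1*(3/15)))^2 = 135486391218227784/49991773 - 183685791744000*sqrt(70)/3845521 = 2310533345.10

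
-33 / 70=-0.47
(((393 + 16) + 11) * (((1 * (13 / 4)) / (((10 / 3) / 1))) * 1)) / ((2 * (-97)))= -819 / 388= -2.11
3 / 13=0.23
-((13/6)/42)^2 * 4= -169/15876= -0.01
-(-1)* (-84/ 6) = -14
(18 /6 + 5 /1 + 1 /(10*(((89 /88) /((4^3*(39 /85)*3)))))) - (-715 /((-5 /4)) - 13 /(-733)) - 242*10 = -82492552149 /27725725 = -2975.31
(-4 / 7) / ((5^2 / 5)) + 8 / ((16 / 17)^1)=587 / 70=8.39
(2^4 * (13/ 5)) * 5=208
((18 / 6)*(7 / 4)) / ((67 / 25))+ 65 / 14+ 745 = 1410005 / 1876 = 751.60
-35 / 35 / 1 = -1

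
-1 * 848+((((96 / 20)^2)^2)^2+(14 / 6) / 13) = 4280021237239 / 15234375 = 280944.98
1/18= 0.06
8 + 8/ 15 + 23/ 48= 721/ 80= 9.01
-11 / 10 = -1.10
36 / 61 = 0.59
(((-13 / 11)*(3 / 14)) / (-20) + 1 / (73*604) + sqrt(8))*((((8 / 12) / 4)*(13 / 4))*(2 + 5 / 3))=5598671 / 222223680 + 143*sqrt(2) / 36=5.64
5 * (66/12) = 55/2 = 27.50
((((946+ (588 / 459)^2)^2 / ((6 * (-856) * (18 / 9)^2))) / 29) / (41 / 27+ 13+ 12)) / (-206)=123025032472225 / 445866881618547072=0.00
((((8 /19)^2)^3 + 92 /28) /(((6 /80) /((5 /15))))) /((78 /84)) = 28903740560 /1834789359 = 15.75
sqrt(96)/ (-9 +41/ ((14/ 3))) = -56 * sqrt(6)/ 3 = -45.72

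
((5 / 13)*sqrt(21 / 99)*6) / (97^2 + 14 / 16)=80*sqrt(231) / 10764897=0.00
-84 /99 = -0.85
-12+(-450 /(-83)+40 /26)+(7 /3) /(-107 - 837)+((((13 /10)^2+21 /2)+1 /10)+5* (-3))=-592224797 /76393200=-7.75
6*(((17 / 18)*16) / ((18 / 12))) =544 / 9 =60.44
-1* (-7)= 7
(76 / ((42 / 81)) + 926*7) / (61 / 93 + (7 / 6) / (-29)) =83427200 / 7749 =10766.19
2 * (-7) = -14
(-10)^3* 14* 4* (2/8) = -14000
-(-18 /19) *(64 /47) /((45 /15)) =0.43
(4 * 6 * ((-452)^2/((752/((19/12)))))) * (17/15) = 8248774/705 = 11700.39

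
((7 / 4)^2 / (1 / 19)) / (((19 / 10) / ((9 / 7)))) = 315 / 8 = 39.38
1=1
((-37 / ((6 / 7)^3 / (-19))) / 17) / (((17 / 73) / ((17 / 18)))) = 17602417 / 66096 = 266.32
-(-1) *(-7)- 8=-15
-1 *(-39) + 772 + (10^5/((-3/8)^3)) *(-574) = 29388821897/27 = 1088474885.07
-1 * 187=-187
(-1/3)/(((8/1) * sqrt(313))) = -sqrt(313)/7512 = -0.00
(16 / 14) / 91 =8 / 637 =0.01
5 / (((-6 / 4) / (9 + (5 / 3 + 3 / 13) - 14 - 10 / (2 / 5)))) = 10960 / 117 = 93.68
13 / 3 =4.33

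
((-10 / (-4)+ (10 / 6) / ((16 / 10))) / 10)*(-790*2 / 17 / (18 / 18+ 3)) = -395 / 48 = -8.23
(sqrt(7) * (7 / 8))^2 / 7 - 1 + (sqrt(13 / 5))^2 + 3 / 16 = 817 / 320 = 2.55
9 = 9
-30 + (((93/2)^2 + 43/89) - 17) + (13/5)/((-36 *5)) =42367267/20025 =2115.72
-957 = -957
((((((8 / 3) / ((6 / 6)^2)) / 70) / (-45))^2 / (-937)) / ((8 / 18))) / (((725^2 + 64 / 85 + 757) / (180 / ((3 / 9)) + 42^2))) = -8704 / 1155523479492375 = -0.00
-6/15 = -2/5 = -0.40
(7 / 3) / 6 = 7 / 18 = 0.39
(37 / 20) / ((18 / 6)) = 37 / 60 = 0.62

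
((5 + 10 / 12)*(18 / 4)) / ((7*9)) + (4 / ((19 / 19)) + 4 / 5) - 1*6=-47 / 60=-0.78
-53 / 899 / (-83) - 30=-2238457 / 74617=-30.00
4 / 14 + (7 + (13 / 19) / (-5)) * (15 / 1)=13730 / 133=103.23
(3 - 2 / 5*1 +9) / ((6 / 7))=203 / 15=13.53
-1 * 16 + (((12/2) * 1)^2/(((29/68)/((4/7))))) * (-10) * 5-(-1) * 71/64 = -31527859/12992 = -2426.71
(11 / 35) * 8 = 88 / 35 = 2.51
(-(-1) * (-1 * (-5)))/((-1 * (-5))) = 1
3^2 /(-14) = -9 /14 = -0.64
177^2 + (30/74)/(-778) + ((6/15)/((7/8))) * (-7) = 31325.80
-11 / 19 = -0.58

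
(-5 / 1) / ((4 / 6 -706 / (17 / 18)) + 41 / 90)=7650 / 1142003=0.01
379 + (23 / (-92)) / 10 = 15159 / 40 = 378.98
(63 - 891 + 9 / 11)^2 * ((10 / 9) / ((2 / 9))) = 413959005 / 121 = 3421148.80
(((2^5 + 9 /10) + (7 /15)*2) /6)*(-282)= -9541 /6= -1590.17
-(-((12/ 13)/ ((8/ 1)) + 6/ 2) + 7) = -101/ 26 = -3.88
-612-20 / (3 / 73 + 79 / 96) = -769164 / 1211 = -635.15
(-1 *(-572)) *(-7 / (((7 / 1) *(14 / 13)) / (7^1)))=-3718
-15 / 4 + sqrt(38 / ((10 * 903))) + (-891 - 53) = -3791 / 4 + sqrt(85785) / 4515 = -947.69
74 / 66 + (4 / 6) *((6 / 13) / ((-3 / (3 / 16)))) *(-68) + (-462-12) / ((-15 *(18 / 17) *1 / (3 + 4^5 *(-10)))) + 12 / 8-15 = -3932153711 / 12870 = -305528.65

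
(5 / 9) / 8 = 0.07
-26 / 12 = -13 / 6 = -2.17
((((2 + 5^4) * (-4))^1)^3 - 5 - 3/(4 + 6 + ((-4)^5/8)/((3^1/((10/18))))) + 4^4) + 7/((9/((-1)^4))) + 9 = -52532349235841/3330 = -15775480251.00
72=72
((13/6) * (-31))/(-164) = 403/984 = 0.41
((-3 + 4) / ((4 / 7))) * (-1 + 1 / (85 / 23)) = -217 / 170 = -1.28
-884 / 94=-442 / 47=-9.40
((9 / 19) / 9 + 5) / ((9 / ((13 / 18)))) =208 / 513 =0.41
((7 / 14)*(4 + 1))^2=25 / 4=6.25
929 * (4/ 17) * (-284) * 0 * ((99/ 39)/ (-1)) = 0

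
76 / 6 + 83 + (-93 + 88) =272 / 3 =90.67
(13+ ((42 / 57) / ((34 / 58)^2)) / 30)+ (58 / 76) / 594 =22441483 / 1716660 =13.07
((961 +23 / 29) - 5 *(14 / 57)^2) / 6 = 45296344 / 282663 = 160.25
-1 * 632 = -632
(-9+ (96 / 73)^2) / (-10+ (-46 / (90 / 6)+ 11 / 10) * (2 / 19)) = 11042325 / 15502061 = 0.71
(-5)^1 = -5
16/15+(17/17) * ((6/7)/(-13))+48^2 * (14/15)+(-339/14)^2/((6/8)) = 28026499/9555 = 2933.18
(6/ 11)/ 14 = 3/ 77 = 0.04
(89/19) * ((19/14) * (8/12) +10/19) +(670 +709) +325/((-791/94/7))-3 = 952897525/856653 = 1112.35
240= 240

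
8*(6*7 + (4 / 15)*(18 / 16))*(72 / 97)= 121824 / 485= 251.18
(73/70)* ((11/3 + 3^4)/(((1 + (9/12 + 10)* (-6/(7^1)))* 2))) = -9271/1725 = -5.37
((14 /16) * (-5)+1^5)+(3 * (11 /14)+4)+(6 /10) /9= 2561 /840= 3.05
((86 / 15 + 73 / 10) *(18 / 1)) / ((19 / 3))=3519 / 95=37.04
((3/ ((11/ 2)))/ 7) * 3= 18/ 77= 0.23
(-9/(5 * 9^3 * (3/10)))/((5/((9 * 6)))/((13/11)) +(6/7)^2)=-2548/251703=-0.01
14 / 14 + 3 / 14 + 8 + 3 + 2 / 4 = 89 / 7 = 12.71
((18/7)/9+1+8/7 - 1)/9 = 0.16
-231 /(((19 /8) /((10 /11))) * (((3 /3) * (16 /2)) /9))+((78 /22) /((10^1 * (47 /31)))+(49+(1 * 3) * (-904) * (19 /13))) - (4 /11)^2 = -56385120717 /14046890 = -4014.06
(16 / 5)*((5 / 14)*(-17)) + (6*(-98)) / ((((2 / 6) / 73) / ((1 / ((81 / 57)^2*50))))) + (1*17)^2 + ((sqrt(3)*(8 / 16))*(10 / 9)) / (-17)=-14256983 / 14175- 5*sqrt(3) / 153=-1005.84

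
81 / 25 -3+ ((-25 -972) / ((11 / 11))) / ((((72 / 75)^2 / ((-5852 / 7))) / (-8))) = -3255828017 / 450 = -7235173.37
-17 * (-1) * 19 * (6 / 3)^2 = 1292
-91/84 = -13/12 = -1.08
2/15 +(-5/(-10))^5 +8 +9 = 8239/480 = 17.16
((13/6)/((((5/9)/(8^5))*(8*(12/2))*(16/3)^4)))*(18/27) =351/160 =2.19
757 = 757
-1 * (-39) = 39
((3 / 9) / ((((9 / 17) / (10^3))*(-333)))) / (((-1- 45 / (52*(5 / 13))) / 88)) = 51.20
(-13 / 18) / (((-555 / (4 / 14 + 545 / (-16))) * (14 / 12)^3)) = -49179 / 1776740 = -0.03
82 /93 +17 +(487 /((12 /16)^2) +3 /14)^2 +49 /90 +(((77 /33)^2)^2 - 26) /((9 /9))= 1845497204713 /2460780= 749964.32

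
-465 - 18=-483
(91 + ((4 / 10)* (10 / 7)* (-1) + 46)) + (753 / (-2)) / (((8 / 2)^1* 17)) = 130.89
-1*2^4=-16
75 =75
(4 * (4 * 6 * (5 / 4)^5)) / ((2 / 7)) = 1025.39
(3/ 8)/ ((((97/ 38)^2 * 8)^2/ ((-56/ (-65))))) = 2736741/ 23017613060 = 0.00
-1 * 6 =-6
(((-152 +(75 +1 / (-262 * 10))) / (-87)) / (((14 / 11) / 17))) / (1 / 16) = 25150378 / 132965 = 189.15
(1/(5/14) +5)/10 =39/50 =0.78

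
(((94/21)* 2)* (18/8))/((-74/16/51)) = -57528/259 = -222.12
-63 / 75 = -21 / 25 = -0.84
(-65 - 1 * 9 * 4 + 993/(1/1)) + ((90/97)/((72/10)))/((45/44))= 778826/873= 892.13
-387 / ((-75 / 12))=1548 / 25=61.92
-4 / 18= -2 / 9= -0.22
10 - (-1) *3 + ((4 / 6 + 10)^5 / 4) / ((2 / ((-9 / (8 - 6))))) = -2096801 / 27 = -77659.30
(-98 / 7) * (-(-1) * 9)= -126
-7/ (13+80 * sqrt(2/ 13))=1183/ 10603 - 560 * sqrt(26)/ 10603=-0.16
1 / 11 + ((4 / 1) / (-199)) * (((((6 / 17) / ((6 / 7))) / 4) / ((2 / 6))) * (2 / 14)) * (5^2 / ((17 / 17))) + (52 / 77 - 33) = -8402381 / 260491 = -32.26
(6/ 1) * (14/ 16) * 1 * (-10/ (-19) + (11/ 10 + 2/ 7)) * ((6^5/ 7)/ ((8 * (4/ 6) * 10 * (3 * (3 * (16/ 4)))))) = 617949/ 106400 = 5.81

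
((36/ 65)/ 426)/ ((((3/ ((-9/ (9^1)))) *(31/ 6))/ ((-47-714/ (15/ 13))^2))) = -132986892/ 3576625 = -37.18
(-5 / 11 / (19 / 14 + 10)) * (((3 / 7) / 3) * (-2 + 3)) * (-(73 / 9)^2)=53290 / 141669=0.38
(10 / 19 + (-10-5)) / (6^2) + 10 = 6565 / 684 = 9.60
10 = 10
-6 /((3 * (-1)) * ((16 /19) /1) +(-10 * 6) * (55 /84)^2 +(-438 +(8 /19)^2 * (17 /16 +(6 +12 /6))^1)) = 1273608 /98628725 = 0.01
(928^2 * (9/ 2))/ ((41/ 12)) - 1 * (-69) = 46506765/ 41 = 1134311.34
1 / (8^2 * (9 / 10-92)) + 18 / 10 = 262343 / 145760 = 1.80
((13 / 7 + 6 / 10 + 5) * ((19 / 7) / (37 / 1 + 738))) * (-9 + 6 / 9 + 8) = -1653 / 189875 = -0.01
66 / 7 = 9.43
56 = 56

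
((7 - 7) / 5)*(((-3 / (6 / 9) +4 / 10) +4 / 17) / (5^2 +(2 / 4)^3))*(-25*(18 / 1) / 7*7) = 0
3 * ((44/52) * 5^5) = 103125/13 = 7932.69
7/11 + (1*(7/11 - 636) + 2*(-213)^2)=991136/11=90103.27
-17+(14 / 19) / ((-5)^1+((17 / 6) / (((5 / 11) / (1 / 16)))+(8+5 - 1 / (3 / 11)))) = -725521 / 43073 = -16.84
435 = 435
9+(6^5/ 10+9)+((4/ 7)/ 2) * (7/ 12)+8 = 803.77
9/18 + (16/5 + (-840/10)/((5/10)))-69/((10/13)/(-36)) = 30649/10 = 3064.90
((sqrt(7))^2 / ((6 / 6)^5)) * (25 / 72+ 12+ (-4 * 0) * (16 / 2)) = 6223 / 72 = 86.43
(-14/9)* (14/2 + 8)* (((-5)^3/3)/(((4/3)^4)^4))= 20925489375/2147483648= 9.74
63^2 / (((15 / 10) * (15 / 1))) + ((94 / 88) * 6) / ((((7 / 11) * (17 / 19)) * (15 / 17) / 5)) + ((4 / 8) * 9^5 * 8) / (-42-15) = -5191793 / 1330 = -3903.60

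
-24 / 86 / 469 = -12 / 20167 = -0.00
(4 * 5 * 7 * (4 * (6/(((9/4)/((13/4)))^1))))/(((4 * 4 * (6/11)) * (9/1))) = 5005/81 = 61.79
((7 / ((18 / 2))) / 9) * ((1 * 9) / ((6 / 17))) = 2.20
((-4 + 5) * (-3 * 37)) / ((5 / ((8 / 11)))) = -16.15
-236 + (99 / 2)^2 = 8857 / 4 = 2214.25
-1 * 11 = -11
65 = 65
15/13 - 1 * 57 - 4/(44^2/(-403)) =-55.01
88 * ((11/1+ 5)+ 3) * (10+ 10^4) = 16736720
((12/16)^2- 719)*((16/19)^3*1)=-154880/361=-429.03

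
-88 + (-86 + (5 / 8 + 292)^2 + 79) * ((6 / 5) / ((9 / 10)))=1825203 / 16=114075.19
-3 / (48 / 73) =-4.56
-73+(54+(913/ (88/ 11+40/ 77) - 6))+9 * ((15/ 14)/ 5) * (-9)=297603/ 4592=64.81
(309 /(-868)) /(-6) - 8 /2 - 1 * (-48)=76487 /1736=44.06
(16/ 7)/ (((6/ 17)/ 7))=136/ 3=45.33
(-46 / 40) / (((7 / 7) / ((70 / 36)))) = -161 / 72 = -2.24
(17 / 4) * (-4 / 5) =-17 / 5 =-3.40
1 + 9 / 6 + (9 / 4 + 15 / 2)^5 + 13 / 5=451147107 / 5120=88114.67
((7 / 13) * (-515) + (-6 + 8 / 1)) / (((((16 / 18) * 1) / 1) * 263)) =-32211 / 27352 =-1.18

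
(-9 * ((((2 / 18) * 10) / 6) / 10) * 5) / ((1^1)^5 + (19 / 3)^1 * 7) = -0.02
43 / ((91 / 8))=3.78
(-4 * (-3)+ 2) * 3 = 42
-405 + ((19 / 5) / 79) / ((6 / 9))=-319893 / 790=-404.93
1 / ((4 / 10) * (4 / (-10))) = -25 / 4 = -6.25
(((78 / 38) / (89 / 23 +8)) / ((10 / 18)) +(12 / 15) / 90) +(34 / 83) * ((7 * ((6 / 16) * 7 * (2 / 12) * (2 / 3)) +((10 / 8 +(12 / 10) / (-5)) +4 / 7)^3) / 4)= 9096576964001 / 9736398000000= 0.93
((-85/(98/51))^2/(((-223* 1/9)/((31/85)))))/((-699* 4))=20560905/1996056944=0.01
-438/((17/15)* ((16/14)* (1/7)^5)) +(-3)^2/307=-118648427643/20876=-5683484.75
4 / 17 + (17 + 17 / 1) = 582 / 17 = 34.24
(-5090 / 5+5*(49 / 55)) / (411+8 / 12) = -33447 / 13585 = -2.46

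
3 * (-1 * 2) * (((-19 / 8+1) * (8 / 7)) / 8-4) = 705 / 28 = 25.18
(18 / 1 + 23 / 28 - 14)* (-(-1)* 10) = 675 / 14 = 48.21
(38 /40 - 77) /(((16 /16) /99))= -150579 /20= -7528.95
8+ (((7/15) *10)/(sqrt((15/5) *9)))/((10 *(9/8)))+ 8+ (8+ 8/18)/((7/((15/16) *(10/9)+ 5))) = 56 *sqrt(3)/1215+ 8803/378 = 23.37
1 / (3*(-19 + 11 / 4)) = -4 / 195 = -0.02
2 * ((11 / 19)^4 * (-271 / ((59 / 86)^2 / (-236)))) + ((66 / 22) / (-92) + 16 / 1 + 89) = 21672312333139 / 707382388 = 30637.34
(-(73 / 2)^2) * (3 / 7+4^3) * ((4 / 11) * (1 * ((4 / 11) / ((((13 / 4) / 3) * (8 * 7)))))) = -1310934 / 7007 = -187.09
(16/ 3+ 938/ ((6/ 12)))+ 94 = 1975.33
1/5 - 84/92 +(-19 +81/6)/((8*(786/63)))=-370309/482080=-0.77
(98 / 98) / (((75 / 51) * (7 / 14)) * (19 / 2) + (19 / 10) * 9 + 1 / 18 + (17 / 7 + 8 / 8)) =21420 / 590537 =0.04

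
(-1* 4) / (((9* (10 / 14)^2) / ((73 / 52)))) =-3577 / 2925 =-1.22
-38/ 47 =-0.81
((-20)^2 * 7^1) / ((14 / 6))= 1200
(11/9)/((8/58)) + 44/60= 1727/180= 9.59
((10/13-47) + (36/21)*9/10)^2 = 413430889/207025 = 1997.01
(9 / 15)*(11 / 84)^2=121 / 11760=0.01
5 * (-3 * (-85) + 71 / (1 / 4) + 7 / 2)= 5425 / 2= 2712.50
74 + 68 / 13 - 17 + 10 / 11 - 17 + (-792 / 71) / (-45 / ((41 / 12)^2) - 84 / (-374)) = 95031046366 / 1931029529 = 49.21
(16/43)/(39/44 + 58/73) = 51392/232157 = 0.22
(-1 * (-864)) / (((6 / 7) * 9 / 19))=2128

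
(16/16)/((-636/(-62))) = 31/318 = 0.10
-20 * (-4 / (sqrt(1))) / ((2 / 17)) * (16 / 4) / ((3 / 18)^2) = 97920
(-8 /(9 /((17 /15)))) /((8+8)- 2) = -0.07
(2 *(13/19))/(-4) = -0.34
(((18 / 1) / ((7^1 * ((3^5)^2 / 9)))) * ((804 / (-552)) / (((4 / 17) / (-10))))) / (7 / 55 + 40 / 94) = 0.04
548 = 548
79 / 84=0.94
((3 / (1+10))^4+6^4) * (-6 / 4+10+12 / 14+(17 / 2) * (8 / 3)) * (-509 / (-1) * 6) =12990254592285 / 102487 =126750266.79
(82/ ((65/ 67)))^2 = 7144.15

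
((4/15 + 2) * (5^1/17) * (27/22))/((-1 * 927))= -1/1133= -0.00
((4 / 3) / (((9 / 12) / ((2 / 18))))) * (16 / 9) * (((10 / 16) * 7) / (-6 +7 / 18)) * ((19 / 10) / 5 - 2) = 224 / 505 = 0.44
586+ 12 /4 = 589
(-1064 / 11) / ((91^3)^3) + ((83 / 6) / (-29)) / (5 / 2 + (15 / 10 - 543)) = 0.00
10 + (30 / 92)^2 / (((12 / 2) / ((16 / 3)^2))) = 16670 / 1587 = 10.50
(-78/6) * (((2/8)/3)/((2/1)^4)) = -13/192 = -0.07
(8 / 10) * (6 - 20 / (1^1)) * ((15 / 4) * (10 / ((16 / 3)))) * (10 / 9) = -87.50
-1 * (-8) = 8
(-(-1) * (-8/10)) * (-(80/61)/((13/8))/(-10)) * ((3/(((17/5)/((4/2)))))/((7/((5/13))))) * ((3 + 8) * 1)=-84480/1226771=-0.07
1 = 1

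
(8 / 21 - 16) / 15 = -328 / 315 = -1.04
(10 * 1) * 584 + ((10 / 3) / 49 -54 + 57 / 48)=13611625 / 2352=5787.26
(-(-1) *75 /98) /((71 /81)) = 6075 /6958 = 0.87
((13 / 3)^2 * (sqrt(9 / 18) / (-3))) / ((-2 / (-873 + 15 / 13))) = -24557 * sqrt(2) / 18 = -1929.38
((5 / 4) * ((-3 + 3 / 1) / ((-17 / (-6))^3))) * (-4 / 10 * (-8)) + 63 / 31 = 63 / 31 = 2.03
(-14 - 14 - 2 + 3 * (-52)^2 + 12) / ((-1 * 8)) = -4047 / 4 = -1011.75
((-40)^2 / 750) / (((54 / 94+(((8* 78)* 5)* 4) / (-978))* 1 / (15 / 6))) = -122576 / 280077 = -0.44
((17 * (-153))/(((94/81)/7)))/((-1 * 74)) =1474767/6956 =212.01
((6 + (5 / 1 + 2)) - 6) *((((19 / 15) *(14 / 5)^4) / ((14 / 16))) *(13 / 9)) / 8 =112.46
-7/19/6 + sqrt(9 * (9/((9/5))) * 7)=-7/114 + 3 * sqrt(35)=17.69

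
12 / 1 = 12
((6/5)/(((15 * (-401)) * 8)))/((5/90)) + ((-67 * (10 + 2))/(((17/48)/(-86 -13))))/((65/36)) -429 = 124043.30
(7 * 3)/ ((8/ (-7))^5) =-352947/ 32768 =-10.77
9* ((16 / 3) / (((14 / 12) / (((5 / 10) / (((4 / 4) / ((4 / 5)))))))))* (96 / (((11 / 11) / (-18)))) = -995328 / 35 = -28437.94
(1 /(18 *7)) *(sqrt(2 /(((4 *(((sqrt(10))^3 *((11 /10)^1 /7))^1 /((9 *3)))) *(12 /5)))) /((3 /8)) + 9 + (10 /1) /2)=10^(1 /4) *sqrt(77) /693 + 1 /9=0.13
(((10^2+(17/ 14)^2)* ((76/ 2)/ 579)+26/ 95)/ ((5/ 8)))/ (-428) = -37374937/ 1441956075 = -0.03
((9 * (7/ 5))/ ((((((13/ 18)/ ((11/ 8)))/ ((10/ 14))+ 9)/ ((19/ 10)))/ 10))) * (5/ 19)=31185/ 4819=6.47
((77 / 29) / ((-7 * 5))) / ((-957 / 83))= 83 / 12615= 0.01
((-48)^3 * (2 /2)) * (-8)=884736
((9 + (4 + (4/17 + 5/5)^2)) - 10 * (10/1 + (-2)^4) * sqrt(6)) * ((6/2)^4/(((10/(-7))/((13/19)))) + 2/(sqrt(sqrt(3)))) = (-22113 + 380 * 3^(3/4)) * (2099 - 37570 * sqrt(6))/82365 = 23197.82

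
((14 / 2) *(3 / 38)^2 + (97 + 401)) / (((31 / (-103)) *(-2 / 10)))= 8273.95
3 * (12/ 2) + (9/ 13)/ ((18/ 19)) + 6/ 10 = 19.33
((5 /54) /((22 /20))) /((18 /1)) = 25 /5346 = 0.00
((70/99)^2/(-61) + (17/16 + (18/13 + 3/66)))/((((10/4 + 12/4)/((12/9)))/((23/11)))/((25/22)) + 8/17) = 3019933005575/2682370336932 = 1.13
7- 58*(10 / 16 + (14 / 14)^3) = -349 / 4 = -87.25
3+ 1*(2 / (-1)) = 1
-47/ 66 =-0.71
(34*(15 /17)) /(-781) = -30 /781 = -0.04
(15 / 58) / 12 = 5 / 232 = 0.02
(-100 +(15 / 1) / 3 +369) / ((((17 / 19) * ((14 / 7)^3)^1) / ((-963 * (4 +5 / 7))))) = -82720737 / 476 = -173783.06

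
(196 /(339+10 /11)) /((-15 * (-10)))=1078 /280425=0.00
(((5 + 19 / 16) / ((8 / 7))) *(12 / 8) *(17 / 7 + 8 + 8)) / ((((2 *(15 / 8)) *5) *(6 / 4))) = 4257 / 800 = 5.32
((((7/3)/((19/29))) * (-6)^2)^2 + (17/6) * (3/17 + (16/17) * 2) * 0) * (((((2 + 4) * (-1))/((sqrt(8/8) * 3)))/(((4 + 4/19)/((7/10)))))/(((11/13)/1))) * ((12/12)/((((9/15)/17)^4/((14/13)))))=-8432451378050/1881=-4482961923.47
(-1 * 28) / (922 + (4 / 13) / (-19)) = -3458 / 113865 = -0.03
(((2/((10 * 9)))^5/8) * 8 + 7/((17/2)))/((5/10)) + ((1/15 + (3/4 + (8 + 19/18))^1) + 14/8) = 41625444409/3136978125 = 13.27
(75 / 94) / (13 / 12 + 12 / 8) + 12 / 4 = 4821 / 1457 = 3.31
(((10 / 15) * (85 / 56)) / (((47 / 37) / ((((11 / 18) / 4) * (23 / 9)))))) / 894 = 0.00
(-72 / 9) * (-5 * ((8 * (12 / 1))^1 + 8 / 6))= 11680 / 3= 3893.33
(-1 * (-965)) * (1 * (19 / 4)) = 18335 / 4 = 4583.75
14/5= 2.80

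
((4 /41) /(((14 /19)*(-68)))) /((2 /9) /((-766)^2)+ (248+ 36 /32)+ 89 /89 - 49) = -100335276 /10363988452027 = -0.00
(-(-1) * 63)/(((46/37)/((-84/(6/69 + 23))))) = -184.37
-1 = -1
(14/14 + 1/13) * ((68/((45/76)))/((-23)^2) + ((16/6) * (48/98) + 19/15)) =6508498/2166255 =3.00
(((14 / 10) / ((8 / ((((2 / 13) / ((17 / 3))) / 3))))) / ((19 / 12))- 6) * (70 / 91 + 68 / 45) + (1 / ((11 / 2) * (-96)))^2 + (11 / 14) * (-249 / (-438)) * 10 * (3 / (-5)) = -3180505338096451 / 194409722707200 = -16.36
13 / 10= 1.30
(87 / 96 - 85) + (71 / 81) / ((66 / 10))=-7181683 / 85536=-83.96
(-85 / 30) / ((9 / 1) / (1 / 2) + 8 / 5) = -85 / 588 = -0.14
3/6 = 1/2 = 0.50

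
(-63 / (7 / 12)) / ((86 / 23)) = -1242 / 43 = -28.88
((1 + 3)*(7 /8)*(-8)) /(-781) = 28 /781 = 0.04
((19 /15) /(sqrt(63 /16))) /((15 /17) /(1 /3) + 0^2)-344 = -344 + 1292 * sqrt(7) /14175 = -343.76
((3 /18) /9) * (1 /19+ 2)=13 /342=0.04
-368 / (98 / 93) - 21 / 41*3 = -704679 / 2009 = -350.76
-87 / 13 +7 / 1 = 0.31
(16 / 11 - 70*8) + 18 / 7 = -42810 / 77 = -555.97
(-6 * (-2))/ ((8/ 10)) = 15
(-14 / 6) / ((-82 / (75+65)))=3.98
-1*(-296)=296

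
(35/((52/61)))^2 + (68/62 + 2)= 141564559/83824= 1688.83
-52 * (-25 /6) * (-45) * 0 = 0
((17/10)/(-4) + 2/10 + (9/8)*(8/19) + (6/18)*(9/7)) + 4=24883/5320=4.68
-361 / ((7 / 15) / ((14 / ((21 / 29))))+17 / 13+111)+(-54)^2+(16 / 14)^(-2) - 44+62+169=4422924929 / 1426496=3100.55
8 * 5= 40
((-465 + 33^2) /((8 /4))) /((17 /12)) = 3744 /17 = 220.24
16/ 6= 8/ 3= 2.67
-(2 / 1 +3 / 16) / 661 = -35 / 10576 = -0.00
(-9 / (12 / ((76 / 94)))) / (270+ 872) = -57 / 107348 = -0.00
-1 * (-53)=53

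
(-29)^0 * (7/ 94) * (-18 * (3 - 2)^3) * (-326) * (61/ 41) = 1252818/ 1927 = 650.14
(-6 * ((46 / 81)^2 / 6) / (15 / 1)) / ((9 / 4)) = -8464 / 885735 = -0.01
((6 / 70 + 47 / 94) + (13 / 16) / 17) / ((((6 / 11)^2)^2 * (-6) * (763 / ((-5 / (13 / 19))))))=1677697549 / 146855794176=0.01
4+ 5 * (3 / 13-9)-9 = -635 / 13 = -48.85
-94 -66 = -160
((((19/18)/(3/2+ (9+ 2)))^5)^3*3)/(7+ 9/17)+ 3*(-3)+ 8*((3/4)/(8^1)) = -67496372849975198249229800453065928917/8181378527269721031188964843750000000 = -8.25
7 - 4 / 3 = 17 / 3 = 5.67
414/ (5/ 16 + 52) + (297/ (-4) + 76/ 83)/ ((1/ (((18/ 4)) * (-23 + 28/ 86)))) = 19889992297/ 2655336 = 7490.57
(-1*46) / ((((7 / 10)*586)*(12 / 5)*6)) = -575 / 73836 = -0.01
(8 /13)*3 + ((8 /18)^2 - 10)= -8378 /1053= -7.96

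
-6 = -6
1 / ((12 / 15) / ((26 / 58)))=65 / 116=0.56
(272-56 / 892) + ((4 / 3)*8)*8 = 239014 / 669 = 357.27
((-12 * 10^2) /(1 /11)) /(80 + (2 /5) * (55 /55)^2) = -11000 /67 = -164.18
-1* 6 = -6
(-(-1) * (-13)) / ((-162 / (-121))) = -1573 / 162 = -9.71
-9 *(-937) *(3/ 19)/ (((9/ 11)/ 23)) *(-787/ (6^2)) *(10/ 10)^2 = -818276.35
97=97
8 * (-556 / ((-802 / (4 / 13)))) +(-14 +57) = 233055 / 5213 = 44.71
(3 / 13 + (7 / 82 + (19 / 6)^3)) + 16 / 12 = 33.40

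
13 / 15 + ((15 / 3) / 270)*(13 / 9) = 2171 / 2430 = 0.89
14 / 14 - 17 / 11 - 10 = -116 / 11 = -10.55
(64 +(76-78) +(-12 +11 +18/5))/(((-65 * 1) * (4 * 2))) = -0.12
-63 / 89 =-0.71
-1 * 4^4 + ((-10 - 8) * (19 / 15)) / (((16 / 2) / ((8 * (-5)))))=-142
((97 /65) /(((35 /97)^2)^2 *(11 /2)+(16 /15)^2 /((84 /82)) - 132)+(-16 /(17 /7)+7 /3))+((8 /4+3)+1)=125776096682135663 /72548262369493287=1.73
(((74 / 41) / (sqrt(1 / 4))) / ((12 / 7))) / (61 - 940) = -259 / 108117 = -0.00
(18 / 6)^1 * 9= 27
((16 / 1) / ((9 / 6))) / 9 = 32 / 27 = 1.19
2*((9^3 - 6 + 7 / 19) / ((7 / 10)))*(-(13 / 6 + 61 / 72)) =-1065160 / 171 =-6229.01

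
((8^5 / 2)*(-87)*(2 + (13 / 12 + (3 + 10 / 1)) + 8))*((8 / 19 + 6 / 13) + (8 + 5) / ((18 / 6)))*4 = -530719784960 / 741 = -716221032.33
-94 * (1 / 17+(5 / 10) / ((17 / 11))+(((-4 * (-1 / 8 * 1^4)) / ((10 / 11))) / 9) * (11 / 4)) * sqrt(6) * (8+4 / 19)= -4116307 * sqrt(6) / 9690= -1040.54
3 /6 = 1 /2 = 0.50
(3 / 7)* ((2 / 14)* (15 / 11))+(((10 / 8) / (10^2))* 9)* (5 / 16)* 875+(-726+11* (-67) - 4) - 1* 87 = -210170991 / 137984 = -1523.15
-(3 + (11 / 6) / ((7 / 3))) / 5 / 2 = -53 / 140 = -0.38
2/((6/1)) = 1/3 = 0.33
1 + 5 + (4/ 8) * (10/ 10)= 13/ 2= 6.50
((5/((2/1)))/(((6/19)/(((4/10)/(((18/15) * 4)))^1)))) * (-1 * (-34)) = 1615/72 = 22.43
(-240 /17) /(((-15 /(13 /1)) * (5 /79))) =16432 /85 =193.32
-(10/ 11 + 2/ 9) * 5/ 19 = -560/ 1881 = -0.30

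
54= 54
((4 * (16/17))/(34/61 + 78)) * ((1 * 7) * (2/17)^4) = 54656/850494343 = 0.00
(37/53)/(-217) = -37/11501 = -0.00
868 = 868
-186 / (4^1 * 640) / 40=-93 / 51200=-0.00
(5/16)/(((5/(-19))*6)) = -19/96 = -0.20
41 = 41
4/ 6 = 2/ 3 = 0.67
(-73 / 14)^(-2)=196 / 5329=0.04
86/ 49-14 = -600/ 49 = -12.24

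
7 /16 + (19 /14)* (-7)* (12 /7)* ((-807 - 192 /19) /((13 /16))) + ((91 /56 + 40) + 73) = 24013931 /1456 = 16493.08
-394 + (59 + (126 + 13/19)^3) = 13943015378/6859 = 2032805.86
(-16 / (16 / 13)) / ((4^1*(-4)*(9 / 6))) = 13 / 24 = 0.54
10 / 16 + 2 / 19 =111 / 152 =0.73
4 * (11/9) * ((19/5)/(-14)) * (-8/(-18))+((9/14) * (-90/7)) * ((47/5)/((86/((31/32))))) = -80006293/54613440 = -1.46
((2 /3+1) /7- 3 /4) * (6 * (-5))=15.36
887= 887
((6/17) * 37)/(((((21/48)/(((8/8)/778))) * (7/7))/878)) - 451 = -19317913/46291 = -417.31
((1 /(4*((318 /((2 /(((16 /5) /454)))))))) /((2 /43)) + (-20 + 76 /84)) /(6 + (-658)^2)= -339519 /10280439680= -0.00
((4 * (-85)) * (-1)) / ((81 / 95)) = 398.77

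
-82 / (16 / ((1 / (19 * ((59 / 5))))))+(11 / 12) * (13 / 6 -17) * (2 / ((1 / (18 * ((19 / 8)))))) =-20852131 / 17936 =-1162.59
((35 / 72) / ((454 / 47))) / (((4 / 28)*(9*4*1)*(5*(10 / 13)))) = 29939 / 11767680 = 0.00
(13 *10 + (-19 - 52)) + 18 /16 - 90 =-239 /8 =-29.88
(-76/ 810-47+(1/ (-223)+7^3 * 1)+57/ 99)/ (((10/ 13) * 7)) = 273501397/ 4967325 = 55.06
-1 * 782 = -782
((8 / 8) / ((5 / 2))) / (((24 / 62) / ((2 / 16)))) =31 / 240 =0.13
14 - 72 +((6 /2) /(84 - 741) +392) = 73145 /219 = 334.00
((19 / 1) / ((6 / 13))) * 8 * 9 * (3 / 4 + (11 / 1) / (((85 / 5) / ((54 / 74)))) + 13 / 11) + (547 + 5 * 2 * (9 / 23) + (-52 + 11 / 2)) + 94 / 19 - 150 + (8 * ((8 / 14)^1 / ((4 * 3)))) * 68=953795026645 / 126991326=7510.71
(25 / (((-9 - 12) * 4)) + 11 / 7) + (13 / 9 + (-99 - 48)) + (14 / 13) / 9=-52475 / 364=-144.16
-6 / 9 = -2 / 3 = -0.67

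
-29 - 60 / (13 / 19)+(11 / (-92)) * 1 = -139707 / 1196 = -116.81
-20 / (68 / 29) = -145 / 17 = -8.53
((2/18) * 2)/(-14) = -1/63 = -0.02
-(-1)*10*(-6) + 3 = -57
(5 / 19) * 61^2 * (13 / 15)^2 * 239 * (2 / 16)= 150294911 / 6840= 21972.94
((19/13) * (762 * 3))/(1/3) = 10023.23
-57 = -57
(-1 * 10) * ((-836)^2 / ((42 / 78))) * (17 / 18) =-772280080 / 63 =-12258413.97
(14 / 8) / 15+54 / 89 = 3863 / 5340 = 0.72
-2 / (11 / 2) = -4 / 11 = -0.36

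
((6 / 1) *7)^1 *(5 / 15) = 14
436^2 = 190096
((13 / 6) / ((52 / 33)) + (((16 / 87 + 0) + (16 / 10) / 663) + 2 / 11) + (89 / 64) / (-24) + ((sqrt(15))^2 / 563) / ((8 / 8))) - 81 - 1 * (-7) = -7345113121991 / 101608798720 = -72.29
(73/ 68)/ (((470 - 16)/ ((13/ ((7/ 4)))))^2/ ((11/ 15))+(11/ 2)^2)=0.00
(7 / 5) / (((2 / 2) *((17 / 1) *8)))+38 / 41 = 0.94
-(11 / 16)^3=-1331 / 4096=-0.32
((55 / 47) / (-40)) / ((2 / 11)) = -121 / 752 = -0.16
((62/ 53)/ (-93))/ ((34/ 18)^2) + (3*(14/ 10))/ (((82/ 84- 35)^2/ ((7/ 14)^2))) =-409500333/ 156389709985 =-0.00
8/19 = 0.42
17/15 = 1.13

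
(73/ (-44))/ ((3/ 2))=-73/ 66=-1.11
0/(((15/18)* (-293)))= 0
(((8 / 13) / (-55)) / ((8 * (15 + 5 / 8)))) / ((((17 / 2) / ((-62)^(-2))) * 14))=-2 / 10220835625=-0.00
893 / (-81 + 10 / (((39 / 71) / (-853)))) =-34827 / 608789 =-0.06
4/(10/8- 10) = -16/35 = -0.46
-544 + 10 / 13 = -7062 / 13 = -543.23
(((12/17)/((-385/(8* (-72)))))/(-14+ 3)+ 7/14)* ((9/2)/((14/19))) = 9947241/4031720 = 2.47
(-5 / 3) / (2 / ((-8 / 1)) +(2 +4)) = -20 / 69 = -0.29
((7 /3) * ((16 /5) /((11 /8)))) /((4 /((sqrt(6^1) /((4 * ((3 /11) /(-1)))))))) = -56 * sqrt(6) /45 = -3.05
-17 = -17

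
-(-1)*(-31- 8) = -39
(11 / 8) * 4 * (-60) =-330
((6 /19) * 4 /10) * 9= 108 /95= 1.14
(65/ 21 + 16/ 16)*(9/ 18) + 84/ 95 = 5849/ 1995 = 2.93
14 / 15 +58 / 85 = 412 / 255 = 1.62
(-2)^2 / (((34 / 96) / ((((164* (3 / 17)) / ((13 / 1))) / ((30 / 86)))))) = 72.08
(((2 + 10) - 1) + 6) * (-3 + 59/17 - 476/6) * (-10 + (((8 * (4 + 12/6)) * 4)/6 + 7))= -116638/3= -38879.33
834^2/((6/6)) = 695556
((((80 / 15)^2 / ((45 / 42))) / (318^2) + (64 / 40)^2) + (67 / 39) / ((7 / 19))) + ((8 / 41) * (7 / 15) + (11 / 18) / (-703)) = 654683076004723 / 89517633209550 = 7.31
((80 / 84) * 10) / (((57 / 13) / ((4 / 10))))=1040 / 1197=0.87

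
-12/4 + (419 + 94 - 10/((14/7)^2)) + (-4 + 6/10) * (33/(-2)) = 2818/5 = 563.60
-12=-12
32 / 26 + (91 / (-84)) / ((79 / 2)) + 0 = 1.20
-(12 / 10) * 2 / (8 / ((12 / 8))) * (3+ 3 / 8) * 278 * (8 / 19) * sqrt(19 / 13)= -33777 * sqrt(247) / 2470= -214.92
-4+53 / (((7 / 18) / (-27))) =-25786 / 7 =-3683.71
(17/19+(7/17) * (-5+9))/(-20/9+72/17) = 7389/5852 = 1.26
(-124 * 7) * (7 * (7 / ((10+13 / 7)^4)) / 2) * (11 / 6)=-280828163 / 142374963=-1.97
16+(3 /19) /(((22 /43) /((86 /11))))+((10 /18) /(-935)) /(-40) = 259065929 /14069880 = 18.41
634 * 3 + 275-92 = 2085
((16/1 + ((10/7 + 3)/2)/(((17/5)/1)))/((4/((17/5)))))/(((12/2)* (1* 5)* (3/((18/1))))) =3963/1400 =2.83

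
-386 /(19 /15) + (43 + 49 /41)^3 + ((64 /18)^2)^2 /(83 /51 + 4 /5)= 86083.40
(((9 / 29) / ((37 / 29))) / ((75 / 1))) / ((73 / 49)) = 0.00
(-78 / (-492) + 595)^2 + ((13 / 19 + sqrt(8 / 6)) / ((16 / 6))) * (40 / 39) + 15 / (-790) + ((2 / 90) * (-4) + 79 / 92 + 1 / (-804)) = 10 * sqrt(3) / 39 + 247907762513689279 / 699879945780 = 354215.14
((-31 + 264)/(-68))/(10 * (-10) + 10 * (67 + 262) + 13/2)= -233/217362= -0.00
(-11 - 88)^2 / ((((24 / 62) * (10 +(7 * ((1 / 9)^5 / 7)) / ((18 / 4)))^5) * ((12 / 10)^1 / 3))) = 21466246683195357216585986556488385 / 33912990433375454610813970704326656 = 0.63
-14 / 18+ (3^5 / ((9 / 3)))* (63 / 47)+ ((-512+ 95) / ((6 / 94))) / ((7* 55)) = 90.83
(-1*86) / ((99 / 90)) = -860 / 11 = -78.18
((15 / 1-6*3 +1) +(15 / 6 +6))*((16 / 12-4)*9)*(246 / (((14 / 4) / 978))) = -75063456 / 7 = -10723350.86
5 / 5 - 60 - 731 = -790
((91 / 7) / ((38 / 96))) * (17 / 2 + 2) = 6552 / 19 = 344.84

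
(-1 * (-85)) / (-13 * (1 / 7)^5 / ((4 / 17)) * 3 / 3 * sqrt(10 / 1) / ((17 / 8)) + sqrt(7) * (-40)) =-1428595 / (26 * sqrt(10) + 672280 * sqrt(7)) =-0.80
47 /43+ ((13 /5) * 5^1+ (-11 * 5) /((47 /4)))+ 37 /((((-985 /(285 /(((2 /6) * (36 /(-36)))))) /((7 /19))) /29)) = 140364913 /398137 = 352.55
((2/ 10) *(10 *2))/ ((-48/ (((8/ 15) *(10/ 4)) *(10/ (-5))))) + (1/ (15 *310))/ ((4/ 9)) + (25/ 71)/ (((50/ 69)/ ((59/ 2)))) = 57672767/ 3961800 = 14.56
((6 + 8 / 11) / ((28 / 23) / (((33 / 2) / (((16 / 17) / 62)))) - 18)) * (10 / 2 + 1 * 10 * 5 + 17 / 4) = -318867147 / 14398852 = -22.15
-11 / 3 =-3.67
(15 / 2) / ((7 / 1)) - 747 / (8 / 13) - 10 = -68477 / 56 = -1222.80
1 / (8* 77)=0.00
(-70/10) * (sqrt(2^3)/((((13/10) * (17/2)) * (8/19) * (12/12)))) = -665 * sqrt(2)/221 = -4.26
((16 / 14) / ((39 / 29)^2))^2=0.40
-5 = -5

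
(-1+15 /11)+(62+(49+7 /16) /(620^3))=2615888136701 /41945728000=62.36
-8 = -8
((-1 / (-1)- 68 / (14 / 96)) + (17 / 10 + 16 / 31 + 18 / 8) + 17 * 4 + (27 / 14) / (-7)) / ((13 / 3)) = -2755899 / 30380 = -90.71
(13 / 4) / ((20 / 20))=13 / 4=3.25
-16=-16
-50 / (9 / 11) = -550 / 9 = -61.11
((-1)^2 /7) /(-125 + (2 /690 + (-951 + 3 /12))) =-1380 /10391717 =-0.00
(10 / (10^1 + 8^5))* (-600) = -1000 / 5463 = -0.18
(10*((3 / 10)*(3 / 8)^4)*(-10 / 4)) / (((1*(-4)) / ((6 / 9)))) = 405 / 16384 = 0.02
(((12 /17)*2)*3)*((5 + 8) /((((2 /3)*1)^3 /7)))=1300.76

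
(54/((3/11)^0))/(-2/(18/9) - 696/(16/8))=-54/349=-0.15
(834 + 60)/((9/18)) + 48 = 1836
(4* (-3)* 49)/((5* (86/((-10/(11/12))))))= 7056/473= 14.92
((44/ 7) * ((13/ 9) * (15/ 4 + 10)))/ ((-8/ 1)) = -7865/ 504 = -15.61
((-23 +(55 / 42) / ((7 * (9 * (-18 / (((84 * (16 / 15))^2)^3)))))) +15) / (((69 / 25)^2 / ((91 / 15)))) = -41290115329519784 / 86769225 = -475861289.87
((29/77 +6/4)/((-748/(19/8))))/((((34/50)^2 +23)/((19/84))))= -3835625/66772113408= -0.00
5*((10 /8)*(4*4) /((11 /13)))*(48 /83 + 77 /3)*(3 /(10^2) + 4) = 34236865 /2739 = 12499.77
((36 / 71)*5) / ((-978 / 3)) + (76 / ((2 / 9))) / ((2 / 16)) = 31663638 / 11573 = 2735.99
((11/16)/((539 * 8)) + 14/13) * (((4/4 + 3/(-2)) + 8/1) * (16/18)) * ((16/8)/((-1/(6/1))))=-439105/5096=-86.17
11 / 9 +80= 731 / 9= 81.22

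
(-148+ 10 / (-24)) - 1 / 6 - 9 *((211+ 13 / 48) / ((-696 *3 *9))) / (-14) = -208492765 / 1403136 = -148.59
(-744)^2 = 553536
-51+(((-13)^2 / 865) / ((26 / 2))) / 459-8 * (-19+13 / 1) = -1191092 / 397035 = -3.00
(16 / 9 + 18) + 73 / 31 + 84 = 29611 / 279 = 106.13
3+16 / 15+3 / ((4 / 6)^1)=257 / 30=8.57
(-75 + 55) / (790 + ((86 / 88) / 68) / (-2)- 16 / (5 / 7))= -598400 / 22966377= -0.03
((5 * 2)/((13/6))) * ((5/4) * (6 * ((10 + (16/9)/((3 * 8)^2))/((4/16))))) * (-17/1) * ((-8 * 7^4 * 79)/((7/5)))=2985926818000/117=25520742034.19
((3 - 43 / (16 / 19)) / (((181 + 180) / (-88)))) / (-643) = -8459 / 464246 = -0.02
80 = 80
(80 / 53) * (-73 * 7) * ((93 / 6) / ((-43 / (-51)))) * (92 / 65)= -594607776 / 29627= -20069.79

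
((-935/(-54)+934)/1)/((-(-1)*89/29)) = 1489759/4806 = 309.98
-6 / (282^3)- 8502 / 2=-15888656629 / 3737628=-4251.00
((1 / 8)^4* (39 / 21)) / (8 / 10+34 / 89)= 5785 / 15081472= 0.00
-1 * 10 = -10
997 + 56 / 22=10995 / 11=999.55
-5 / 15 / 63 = -1 / 189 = -0.01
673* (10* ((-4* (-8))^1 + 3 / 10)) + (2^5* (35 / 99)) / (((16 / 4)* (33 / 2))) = 710177753 / 3267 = 217379.17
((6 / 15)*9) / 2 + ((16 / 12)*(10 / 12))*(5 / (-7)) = 317 / 315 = 1.01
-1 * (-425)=425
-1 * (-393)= 393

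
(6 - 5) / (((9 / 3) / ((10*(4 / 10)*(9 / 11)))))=12 / 11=1.09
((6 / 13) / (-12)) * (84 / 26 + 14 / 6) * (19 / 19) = -217 / 1014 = -0.21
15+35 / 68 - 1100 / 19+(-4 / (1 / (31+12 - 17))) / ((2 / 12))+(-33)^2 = 546025 / 1292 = 422.62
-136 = -136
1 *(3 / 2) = 3 / 2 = 1.50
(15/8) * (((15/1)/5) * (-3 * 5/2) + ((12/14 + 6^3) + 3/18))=20425/56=364.73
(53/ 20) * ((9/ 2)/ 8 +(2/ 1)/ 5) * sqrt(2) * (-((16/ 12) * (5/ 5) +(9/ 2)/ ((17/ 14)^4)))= -12.28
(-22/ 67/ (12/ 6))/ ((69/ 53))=-583/ 4623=-0.13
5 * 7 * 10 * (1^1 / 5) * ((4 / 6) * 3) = 140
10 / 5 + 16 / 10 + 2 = 5.60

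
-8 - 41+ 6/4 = -95/2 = -47.50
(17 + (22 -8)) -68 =-37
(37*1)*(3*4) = 444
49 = 49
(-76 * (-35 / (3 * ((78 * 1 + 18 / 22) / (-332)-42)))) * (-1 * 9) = 9714320 / 51417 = 188.93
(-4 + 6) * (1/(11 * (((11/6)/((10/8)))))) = 15/121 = 0.12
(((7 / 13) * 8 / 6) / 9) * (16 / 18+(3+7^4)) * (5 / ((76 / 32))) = 24241280 / 60021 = 403.88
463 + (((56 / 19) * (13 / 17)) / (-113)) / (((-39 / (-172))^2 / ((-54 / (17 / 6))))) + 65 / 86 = 326836560941 / 693699994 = 471.15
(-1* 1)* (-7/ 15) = 7/ 15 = 0.47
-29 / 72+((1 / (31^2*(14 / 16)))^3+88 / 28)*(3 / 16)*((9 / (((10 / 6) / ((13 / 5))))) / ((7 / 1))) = 298856037274453 / 383561340854580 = 0.78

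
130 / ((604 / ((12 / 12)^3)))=65 / 302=0.22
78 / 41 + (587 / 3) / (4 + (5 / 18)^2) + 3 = 2864757 / 54161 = 52.89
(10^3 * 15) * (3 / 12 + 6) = 93750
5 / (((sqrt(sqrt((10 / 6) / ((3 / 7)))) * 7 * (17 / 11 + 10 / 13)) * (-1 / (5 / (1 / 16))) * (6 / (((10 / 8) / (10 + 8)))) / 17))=-60775 * sqrt(3) * 35^(3 / 4) / 437913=-3.46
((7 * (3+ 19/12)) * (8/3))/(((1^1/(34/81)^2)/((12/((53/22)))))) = 78330560/1043199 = 75.09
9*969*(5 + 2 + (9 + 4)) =174420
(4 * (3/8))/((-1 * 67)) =-3/134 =-0.02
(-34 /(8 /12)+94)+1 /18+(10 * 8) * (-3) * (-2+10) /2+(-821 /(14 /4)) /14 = -823523 /882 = -933.70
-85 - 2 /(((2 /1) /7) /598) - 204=-4475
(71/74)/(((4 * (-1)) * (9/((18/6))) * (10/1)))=-71/8880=-0.01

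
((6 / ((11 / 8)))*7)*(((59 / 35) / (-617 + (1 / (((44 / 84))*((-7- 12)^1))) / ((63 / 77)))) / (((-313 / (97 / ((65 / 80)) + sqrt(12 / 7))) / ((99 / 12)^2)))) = 998811*sqrt(21) / 192676540 + 193769334 / 89456965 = 2.19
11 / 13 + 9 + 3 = 167 / 13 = 12.85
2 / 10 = 1 / 5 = 0.20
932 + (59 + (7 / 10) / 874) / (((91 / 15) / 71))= 258088447 / 159068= 1622.50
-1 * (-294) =294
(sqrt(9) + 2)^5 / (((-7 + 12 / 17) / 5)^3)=-1919140625 / 1225043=-1566.59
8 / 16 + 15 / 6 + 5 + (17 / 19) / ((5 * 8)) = 6097 / 760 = 8.02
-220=-220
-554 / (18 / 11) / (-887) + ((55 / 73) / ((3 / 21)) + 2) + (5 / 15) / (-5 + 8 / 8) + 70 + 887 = 2248452815 / 2331036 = 964.57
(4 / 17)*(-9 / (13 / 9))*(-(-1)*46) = -14904 / 221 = -67.44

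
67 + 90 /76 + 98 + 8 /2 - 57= 4301 /38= 113.18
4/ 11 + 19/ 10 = 2.26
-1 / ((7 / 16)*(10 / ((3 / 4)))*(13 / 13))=-6 / 35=-0.17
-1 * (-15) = 15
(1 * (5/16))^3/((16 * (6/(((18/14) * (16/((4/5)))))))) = 1875/229376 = 0.01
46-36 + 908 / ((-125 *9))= 10342 / 1125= 9.19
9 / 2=4.50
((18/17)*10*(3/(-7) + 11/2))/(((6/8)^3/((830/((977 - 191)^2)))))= 9428800/55138293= 0.17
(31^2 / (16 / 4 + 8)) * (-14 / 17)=-6727 / 102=-65.95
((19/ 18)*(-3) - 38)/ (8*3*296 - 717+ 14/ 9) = -741/ 114994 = -0.01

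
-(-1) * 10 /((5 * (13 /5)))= 10 /13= 0.77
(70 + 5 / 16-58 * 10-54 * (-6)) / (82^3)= -2971 / 8821888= -0.00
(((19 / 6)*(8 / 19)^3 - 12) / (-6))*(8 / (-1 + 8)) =7280 / 3249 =2.24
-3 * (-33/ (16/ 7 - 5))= -693/ 19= -36.47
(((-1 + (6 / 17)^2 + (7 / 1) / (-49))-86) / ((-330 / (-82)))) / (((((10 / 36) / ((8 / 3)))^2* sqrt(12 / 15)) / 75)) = -8314626816* sqrt(5) / 111265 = -167097.21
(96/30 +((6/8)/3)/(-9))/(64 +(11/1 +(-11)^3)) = -571/226080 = -0.00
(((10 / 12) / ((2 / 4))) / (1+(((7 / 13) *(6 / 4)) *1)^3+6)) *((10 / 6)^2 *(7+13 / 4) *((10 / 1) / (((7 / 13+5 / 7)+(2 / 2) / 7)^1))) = 2927502500 / 64804671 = 45.17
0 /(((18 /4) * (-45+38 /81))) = 0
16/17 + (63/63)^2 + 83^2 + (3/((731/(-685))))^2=3686473243/534361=6898.84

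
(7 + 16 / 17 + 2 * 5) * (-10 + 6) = -1220 / 17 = -71.76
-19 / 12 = -1.58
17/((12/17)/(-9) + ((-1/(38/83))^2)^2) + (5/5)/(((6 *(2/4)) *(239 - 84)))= 843045037907/1121595729555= 0.75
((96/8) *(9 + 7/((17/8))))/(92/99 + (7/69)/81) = 8115228/51187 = 158.54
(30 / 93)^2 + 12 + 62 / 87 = 1071566 / 83607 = 12.82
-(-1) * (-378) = -378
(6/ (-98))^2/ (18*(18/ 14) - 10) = 9/ 31556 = 0.00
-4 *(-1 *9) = 36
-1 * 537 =-537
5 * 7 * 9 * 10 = 3150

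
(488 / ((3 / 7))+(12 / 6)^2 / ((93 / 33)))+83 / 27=956825 / 837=1143.16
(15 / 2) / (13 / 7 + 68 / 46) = 2.25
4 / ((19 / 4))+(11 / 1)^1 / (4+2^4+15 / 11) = 6059 / 4465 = 1.36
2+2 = 4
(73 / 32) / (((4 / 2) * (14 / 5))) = 365 / 896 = 0.41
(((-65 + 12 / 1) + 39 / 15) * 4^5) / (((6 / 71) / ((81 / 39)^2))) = -2226051072 / 845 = -2634379.97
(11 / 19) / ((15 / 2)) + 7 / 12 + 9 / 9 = 631 / 380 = 1.66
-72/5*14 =-1008/5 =-201.60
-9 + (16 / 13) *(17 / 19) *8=-47 / 247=-0.19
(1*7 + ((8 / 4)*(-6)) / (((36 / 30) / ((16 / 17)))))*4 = -164 / 17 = -9.65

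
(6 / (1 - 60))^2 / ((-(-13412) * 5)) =9 / 58358965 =0.00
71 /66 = 1.08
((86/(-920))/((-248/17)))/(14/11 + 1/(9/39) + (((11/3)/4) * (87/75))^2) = 0.00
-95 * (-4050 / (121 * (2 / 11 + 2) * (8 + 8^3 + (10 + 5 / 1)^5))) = 12825 / 6687076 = 0.00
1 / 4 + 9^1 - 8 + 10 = 45 / 4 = 11.25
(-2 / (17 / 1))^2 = 4 / 289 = 0.01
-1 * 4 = -4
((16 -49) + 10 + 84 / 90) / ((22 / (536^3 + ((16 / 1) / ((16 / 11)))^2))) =-16990315729 / 110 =-154457415.72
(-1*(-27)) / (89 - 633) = -27 / 544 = -0.05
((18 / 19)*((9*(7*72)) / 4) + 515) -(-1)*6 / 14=211436 / 133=1589.74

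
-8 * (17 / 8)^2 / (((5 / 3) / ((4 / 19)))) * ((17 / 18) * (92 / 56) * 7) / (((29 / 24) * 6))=-112999 / 16530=-6.84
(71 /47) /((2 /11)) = 781 /94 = 8.31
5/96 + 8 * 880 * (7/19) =2593.74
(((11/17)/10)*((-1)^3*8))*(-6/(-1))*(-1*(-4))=-1056/85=-12.42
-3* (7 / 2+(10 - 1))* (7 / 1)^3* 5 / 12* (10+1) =-58953.12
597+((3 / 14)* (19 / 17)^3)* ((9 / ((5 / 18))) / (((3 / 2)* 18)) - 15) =203894457 / 343910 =592.87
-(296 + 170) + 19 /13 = -6039 /13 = -464.54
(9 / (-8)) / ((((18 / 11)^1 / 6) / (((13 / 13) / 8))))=-33 / 64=-0.52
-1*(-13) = 13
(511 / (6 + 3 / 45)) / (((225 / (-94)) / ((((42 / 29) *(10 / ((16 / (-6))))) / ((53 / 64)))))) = 4611264 / 19981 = 230.78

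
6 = 6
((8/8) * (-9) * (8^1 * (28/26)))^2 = 6012.21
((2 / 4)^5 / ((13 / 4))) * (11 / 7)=0.02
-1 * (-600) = 600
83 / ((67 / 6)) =498 / 67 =7.43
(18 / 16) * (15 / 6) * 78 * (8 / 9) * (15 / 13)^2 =3375 / 13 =259.62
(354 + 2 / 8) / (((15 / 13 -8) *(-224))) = 0.23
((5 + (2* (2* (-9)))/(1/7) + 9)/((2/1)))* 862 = -102578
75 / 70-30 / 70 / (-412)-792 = -2281035 / 2884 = -790.93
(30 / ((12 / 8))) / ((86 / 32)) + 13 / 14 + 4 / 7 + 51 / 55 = 46681 / 4730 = 9.87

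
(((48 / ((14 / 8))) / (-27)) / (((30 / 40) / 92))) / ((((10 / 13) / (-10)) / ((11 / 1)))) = 3367936 / 189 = 17819.77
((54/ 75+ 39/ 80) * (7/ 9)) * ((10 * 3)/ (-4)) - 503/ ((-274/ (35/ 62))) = -4082169/ 679520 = -6.01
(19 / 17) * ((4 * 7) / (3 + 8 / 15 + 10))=1140 / 493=2.31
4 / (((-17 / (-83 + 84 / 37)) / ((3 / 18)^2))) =0.53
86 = 86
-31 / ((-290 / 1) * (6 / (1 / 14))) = 31 / 24360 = 0.00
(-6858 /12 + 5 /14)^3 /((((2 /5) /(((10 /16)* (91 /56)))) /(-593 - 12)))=1570641679553375 /5488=286195641318.03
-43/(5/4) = -172/5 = -34.40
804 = 804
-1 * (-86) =86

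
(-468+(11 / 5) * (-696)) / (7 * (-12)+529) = -9996 / 2225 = -4.49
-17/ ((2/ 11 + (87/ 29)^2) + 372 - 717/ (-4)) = -748/ 24659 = -0.03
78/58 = 39/29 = 1.34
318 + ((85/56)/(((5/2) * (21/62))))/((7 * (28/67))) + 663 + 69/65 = 3680665501/3745560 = 982.67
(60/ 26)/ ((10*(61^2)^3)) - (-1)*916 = 916.00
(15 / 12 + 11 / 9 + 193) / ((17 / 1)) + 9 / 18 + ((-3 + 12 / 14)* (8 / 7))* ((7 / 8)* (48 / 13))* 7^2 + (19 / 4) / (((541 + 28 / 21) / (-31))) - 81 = -456.97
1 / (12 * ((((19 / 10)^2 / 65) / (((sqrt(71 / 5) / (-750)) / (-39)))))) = 0.00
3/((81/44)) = 44/27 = 1.63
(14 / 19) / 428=7 / 4066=0.00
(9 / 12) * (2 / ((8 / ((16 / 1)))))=3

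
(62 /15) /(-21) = -62 /315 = -0.20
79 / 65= 1.22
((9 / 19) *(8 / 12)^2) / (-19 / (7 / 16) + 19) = -28 / 3249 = -0.01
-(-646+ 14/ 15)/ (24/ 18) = 2419/ 5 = 483.80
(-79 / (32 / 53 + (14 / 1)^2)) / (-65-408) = 0.00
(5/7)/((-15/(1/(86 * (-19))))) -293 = -10054001/34314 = -293.00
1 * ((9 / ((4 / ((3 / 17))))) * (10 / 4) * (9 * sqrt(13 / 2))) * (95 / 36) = 12825 * sqrt(26) / 1088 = 60.11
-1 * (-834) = 834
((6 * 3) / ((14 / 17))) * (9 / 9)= 153 / 7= 21.86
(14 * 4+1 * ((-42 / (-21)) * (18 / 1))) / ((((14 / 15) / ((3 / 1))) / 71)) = 146970 / 7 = 20995.71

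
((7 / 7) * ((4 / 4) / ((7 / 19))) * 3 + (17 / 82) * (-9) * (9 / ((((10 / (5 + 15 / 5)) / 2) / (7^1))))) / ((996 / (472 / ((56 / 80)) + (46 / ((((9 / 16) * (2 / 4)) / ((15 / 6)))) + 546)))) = -4416975011 / 15007230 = -294.32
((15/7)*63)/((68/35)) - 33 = 2481/68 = 36.49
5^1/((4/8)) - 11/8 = 69/8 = 8.62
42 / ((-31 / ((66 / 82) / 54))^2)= 847 / 87233814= 0.00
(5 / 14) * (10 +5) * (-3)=-225 / 14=-16.07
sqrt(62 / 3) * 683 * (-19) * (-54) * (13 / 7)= 5916278.29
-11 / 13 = -0.85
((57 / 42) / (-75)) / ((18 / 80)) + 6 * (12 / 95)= 12164 / 17955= 0.68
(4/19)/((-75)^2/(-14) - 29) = -56/114589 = -0.00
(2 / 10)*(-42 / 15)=-14 / 25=-0.56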